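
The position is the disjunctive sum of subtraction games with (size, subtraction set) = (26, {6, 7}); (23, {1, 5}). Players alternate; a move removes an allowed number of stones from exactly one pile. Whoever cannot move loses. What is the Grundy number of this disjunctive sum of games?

Pile A, S = {6, 7}:
G(0) = 0
G(1) = mex{} = 0
G(2) = mex{} = 0
G(3) = mex{} = 0
G(4) = mex{} = 0
G(5) = mex{} = 0
G(6) = mex{0} = 1
G(7) = mex{0,0} = 1
G(8) = mex{0,0} = 1
G(9) = mex{0,0} = 1
G(10) = mex{0,0} = 1
G(11) = mex{0,0} = 1
G(12) = mex{1,0} = 2
G(13) = mex{1,1} = 0
G(14) = mex{1,1} = 0
G(15) = mex{1,1} = 0
G(16) = mex{1,1} = 0
G(17) = mex{1,1} = 0
G(18) = mex{2,1} = 0
G(19) = mex{0,2} = 1
G(20) = mex{0,0} = 1
G(21) = mex{0,0} = 1
G(22) = mex{0,0} = 1
G(23) = mex{0,0} = 1
G(24) = mex{0,0} = 1
G(25) = mex{1,0} = 2
G(26) = mex{1,1} = 0
G_A(26) = 0.
Pile B, S = {1, 5}:
G(0) = 0
G(1) = mex{0} = 1
G(2) = mex{1} = 0
G(3) = mex{0} = 1
G(4) = mex{1} = 0
G(5) = mex{0,0} = 1
G(6) = mex{1,1} = 0
G(7) = mex{0,0} = 1
G(8) = mex{1,1} = 0
G(9) = mex{0,0} = 1
G(10) = mex{1,1} = 0
G(11) = mex{0,0} = 1
G(12) = mex{1,1} = 0
G(13) = mex{0,0} = 1
G(14) = mex{1,1} = 0
G(15) = mex{0,0} = 1
G(16) = mex{1,1} = 0
G(17) = mex{0,0} = 1
G(18) = mex{1,1} = 0
G(19) = mex{0,0} = 1
G(20) = mex{1,1} = 0
G(21) = mex{0,0} = 1
G(22) = mex{1,1} = 0
G(23) = mex{0,0} = 1
G_B(23) = 1.
Combined Grundy value = 0 ⊕ 1 = 1.

1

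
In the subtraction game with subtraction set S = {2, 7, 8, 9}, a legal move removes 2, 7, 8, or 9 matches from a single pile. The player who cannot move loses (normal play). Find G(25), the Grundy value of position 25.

G(0) = 0
G(1) = mex{} = 0
G(2) = mex{0} = 1
G(3) = mex{0} = 1
G(4) = mex{1} = 0
G(5) = mex{1} = 0
G(6) = mex{0} = 1
G(7) = mex{0,0} = 1
G(8) = mex{1,0,0} = 2
G(9) = mex{1,1,0,0} = 2
G(10) = mex{2,1,1,0} = 3
G(11) = mex{2,0,1,1} = 3
G(12) = mex{3,0,0,1} = 2
G(13) = mex{3,1,0,0} = 2
G(14) = mex{2,1,1,0} = 3
G(15) = mex{2,2,1,1} = 0
G(16) = mex{3,2,2,1} = 0
G(17) = mex{0,3,2,2} = 1
G(18) = mex{0,3,3,2} = 1
G(19) = mex{1,2,3,3} = 0
G(20) = mex{1,2,2,3} = 0
G(21) = mex{0,3,2,2} = 1
G(22) = mex{0,0,3,2} = 1
G(23) = mex{1,0,0,3} = 2
G(24) = mex{1,1,0,0} = 2
G(25) = mex{2,1,1,0} = 3

3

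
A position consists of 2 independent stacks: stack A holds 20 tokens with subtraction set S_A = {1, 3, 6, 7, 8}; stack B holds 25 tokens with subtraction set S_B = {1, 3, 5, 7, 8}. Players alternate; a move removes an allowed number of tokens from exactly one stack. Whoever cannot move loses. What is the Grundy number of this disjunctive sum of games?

Stack A, S = {1, 3, 6, 7, 8}:
G(0) = 0
G(1) = mex{0} = 1
G(2) = mex{1} = 0
G(3) = mex{0,0} = 1
G(4) = mex{1,1} = 0
G(5) = mex{0,0} = 1
G(6) = mex{1,1,0} = 2
G(7) = mex{2,0,1,0} = 3
G(8) = mex{3,1,0,1,0} = 2
G(9) = mex{2,2,1,0,1} = 3
G(10) = mex{3,3,0,1,0} = 2
G(11) = mex{2,2,1,0,1} = 3
G(12) = mex{3,3,2,1,0} = 4
G(13) = mex{4,2,3,2,1} = 0
G(14) = mex{0,3,2,3,2} = 1
G(15) = mex{1,4,3,2,3} = 0
G(16) = mex{0,0,2,3,2} = 1
G(17) = mex{1,1,3,2,3} = 0
G(18) = mex{0,0,4,3,2} = 1
G(19) = mex{1,1,0,4,3} = 2
G(20) = mex{2,0,1,0,4} = 3
G_A(20) = 3.
Stack B, S = {1, 3, 5, 7, 8}:
G(0) = 0
G(1) = mex{0} = 1
G(2) = mex{1} = 0
G(3) = mex{0,0} = 1
G(4) = mex{1,1} = 0
G(5) = mex{0,0,0} = 1
G(6) = mex{1,1,1} = 0
G(7) = mex{0,0,0,0} = 1
G(8) = mex{1,1,1,1,0} = 2
G(9) = mex{2,0,0,0,1} = 3
G(10) = mex{3,1,1,1,0} = 2
G(11) = mex{2,2,0,0,1} = 3
G(12) = mex{3,3,1,1,0} = 2
G(13) = mex{2,2,2,0,1} = 3
G(14) = mex{3,3,3,1,0} = 2
G(15) = mex{2,2,2,2,1} = 0
G(16) = mex{0,3,3,3,2} = 1
G(17) = mex{1,2,2,2,3} = 0
G(18) = mex{0,0,3,3,2} = 1
G(19) = mex{1,1,2,2,3} = 0
G(20) = mex{0,0,0,3,2} = 1
G(21) = mex{1,1,1,2,3} = 0
G(22) = mex{0,0,0,0,2} = 1
G(23) = mex{1,1,1,1,0} = 2
G(24) = mex{2,0,0,0,1} = 3
G(25) = mex{3,1,1,1,0} = 2
G_B(25) = 2.
Combined Grundy value = 3 ⊕ 2 = 1.

1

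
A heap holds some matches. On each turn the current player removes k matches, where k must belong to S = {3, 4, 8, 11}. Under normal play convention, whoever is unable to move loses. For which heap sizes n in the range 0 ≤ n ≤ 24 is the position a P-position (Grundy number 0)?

n :  0  1  2  3  4  5  6  7  8  9 10 11 12 13 14 15 16 17 18 19 20 21 22 23 24
G :  0  0  0  1  1  1  2  0  2  3  1  3  4  2  0  2  0  1  3  1  2  0  2  0  1
P-positions are exactly the n with G(n) = 0.

0, 1, 2, 7, 14, 16, 21, 23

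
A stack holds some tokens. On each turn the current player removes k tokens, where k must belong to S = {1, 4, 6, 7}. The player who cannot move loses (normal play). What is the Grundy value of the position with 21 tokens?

G(0) = 0
G(1) = mex{0} = 1
G(2) = mex{1} = 0
G(3) = mex{0} = 1
G(4) = mex{1,0} = 2
G(5) = mex{2,1} = 0
G(6) = mex{0,0,0} = 1
G(7) = mex{1,1,1,0} = 2
G(8) = mex{2,2,0,1} = 3
G(9) = mex{3,0,1,0} = 2
G(10) = mex{2,1,2,1} = 0
G(11) = mex{0,2,0,2} = 1
G(12) = mex{1,3,1,0} = 2
G(13) = mex{2,2,2,1} = 0
G(14) = mex{0,0,3,2} = 1
G(15) = mex{1,1,2,3} = 0
G(16) = mex{0,2,0,2} = 1
G(17) = mex{1,0,1,0} = 2
G(18) = mex{2,1,2,1} = 0
G(19) = mex{0,0,0,2} = 1
G(20) = mex{1,1,1,0} = 2
G(21) = mex{2,2,0,1} = 3

3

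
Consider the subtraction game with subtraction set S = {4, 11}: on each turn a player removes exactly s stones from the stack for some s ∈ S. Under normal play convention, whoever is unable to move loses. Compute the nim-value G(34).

n :  0  1  2  3  4  5  6  7  8  9 10 11 12 13 14 15 16 17 18 19 20 21 22 23 24 25 26 27 28 29 30 31 32 33 34
G :  0  0  0  0  1  1  1  1  0  0  0  2  1  1  1  0  0  0  0  1  1  1  1  0  0  0  2  1  1  1  0  0  0  0  1

1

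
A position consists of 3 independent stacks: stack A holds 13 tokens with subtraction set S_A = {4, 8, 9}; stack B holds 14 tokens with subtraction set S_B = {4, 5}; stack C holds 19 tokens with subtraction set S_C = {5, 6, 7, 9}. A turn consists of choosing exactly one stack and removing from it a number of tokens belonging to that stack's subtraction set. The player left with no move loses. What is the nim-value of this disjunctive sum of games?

0

Stack A, S = {4, 8, 9}:
G(0) = 0
G(1) = mex{} = 0
G(2) = mex{} = 0
G(3) = mex{} = 0
G(4) = mex{0} = 1
G(5) = mex{0} = 1
G(6) = mex{0} = 1
G(7) = mex{0} = 1
G(8) = mex{1,0} = 2
G(9) = mex{1,0,0} = 2
G(10) = mex{1,0,0} = 2
G(11) = mex{1,0,0} = 2
G(12) = mex{2,1,0} = 3
G(13) = mex{2,1,1} = 0
G_A(13) = 0.
Stack B, S = {4, 5}:
G(0) = 0
G(1) = mex{} = 0
G(2) = mex{} = 0
G(3) = mex{} = 0
G(4) = mex{0} = 1
G(5) = mex{0,0} = 1
G(6) = mex{0,0} = 1
G(7) = mex{0,0} = 1
G(8) = mex{1,0} = 2
G(9) = mex{1,1} = 0
G(10) = mex{1,1} = 0
G(11) = mex{1,1} = 0
G(12) = mex{2,1} = 0
G(13) = mex{0,2} = 1
G(14) = mex{0,0} = 1
G_B(14) = 1.
Stack C, S = {5, 6, 7, 9}:
G(0) = 0
G(1) = mex{} = 0
G(2) = mex{} = 0
G(3) = mex{} = 0
G(4) = mex{} = 0
G(5) = mex{0} = 1
G(6) = mex{0,0} = 1
G(7) = mex{0,0,0} = 1
G(8) = mex{0,0,0} = 1
G(9) = mex{0,0,0,0} = 1
G(10) = mex{1,0,0,0} = 2
G(11) = mex{1,1,0,0} = 2
G(12) = mex{1,1,1,0} = 2
G(13) = mex{1,1,1,0} = 2
G(14) = mex{1,1,1,1} = 0
G(15) = mex{2,1,1,1} = 0
G(16) = mex{2,2,1,1} = 0
G(17) = mex{2,2,2,1} = 0
G(18) = mex{2,2,2,1} = 0
G(19) = mex{0,2,2,2} = 1
G_C(19) = 1.
Combined Grundy value = 0 ⊕ 1 ⊕ 1 = 0.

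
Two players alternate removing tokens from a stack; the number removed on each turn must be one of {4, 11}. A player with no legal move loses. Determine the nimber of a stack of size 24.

G(0) = 0
G(1) = mex{} = 0
G(2) = mex{} = 0
G(3) = mex{} = 0
G(4) = mex{0} = 1
G(5) = mex{0} = 1
G(6) = mex{0} = 1
G(7) = mex{0} = 1
G(8) = mex{1} = 0
G(9) = mex{1} = 0
G(10) = mex{1} = 0
G(11) = mex{1,0} = 2
G(12) = mex{0,0} = 1
G(13) = mex{0,0} = 1
G(14) = mex{0,0} = 1
G(15) = mex{2,1} = 0
G(16) = mex{1,1} = 0
G(17) = mex{1,1} = 0
G(18) = mex{1,1} = 0
G(19) = mex{0,0} = 1
G(20) = mex{0,0} = 1
G(21) = mex{0,0} = 1
G(22) = mex{0,2} = 1
G(23) = mex{1,1} = 0
G(24) = mex{1,1} = 0

0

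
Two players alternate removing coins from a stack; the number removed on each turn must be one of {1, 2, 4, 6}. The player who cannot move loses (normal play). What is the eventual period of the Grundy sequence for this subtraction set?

8

G(0) = 0
G(1) = mex{0} = 1
G(2) = mex{1,0} = 2
G(3) = mex{2,1} = 0
G(4) = mex{0,2,0} = 1
G(5) = mex{1,0,1} = 2
G(6) = mex{2,1,2,0} = 3
G(7) = mex{3,2,0,1} = 4
G(8) = mex{4,3,1,2} = 0
G(9) = mex{0,4,2,0} = 1
G(10) = mex{1,0,3,1} = 2
G(11) = mex{2,1,4,2} = 0
G(12) = mex{0,2,0,3} = 1
G(13) = mex{1,0,1,4} = 2
G(14) = mex{2,1,2,0} = 3
G(15) = mex{3,2,0,1} = 4
G(16) = mex{4,3,1,2} = 0
G(17) = mex{0,4,2,0} = 1
G(n+8) = G(n) holds for n = 0,…,5 (a full window of length max(S) = 6), so the sequence is purely periodic with period 8.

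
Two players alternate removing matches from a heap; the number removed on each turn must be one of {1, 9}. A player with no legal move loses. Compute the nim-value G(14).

0

n :  0  1  2  3  4  5  6  7  8  9 10 11 12 13 14
G :  0  1  0  1  0  1  0  1  0  1  0  1  0  1  0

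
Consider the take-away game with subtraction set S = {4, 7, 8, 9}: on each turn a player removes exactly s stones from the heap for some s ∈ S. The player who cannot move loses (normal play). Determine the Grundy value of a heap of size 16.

0

n :  0  1  2  3  4  5  6  7  8  9 10 11 12 13 14 15 16
G :  0  0  0  0  1  1  1  1  2  2  2  2  3  0  0  0  0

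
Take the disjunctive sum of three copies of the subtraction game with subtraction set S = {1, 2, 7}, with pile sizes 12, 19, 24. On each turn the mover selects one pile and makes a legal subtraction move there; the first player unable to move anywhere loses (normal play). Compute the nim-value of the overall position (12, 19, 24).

1

All piles use S = {1, 2, 7}:
G(0) = 0
G(1) = mex{0} = 1
G(2) = mex{1,0} = 2
G(3) = mex{2,1} = 0
G(4) = mex{0,2} = 1
G(5) = mex{1,0} = 2
G(6) = mex{2,1} = 0
G(7) = mex{0,2,0} = 1
G(8) = mex{1,0,1} = 2
G(9) = mex{2,1,2} = 0
G(10) = mex{0,2,0} = 1
G(11) = mex{1,0,1} = 2
G(12) = mex{2,1,2} = 0
G(13) = mex{0,2,0} = 1
G(14) = mex{1,0,1} = 2
G(15) = mex{2,1,2} = 0
G(16) = mex{0,2,0} = 1
G(17) = mex{1,0,1} = 2
G(18) = mex{2,1,2} = 0
G(19) = mex{0,2,0} = 1
G(20) = mex{1,0,1} = 2
G(21) = mex{2,1,2} = 0
G(22) = mex{0,2,0} = 1
G(23) = mex{1,0,1} = 2
G(24) = mex{2,1,2} = 0
Pile A: G(12) = 0.
Pile B: G(19) = 1.
Pile C: G(24) = 0.
Combined Grundy value = 0 ⊕ 1 ⊕ 0 = 1.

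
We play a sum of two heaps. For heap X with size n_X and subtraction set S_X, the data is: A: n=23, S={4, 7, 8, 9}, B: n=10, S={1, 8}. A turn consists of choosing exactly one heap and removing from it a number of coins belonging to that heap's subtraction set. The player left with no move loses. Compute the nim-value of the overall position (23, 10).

Heap A, S = {4, 7, 8, 9}:
n :  0  1  2  3  4  5  6  7  8  9 10 11 12 13 14 15 16 17 18 19 20 21 22 23
G :  0  0  0  0  1  1  1  1  2  2  2  2  3  0  0  0  0  1  1  1  1  2  2  2
G_A(23) = 2.
Heap B, S = {1, 8}:
G(0) = 0
G(1) = mex{0} = 1
G(2) = mex{1} = 0
G(3) = mex{0} = 1
G(4) = mex{1} = 0
G(5) = mex{0} = 1
G(6) = mex{1} = 0
G(7) = mex{0} = 1
G(8) = mex{1,0} = 2
G(9) = mex{2,1} = 0
G(10) = mex{0,0} = 1
G_B(10) = 1.
Combined Grundy value = 2 ⊕ 1 = 3.

3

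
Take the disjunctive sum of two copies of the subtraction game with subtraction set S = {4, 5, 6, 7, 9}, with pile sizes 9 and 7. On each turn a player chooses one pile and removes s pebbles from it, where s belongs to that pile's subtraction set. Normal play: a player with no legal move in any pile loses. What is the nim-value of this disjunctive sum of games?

All piles use S = {4, 5, 6, 7, 9}:
G(0) = 0
G(1) = mex{} = 0
G(2) = mex{} = 0
G(3) = mex{} = 0
G(4) = mex{0} = 1
G(5) = mex{0,0} = 1
G(6) = mex{0,0,0} = 1
G(7) = mex{0,0,0,0} = 1
G(8) = mex{1,0,0,0} = 2
G(9) = mex{1,1,0,0,0} = 2
Pile A: G(9) = 2.
Pile B: G(7) = 1.
Combined Grundy value = 2 ⊕ 1 = 3.

3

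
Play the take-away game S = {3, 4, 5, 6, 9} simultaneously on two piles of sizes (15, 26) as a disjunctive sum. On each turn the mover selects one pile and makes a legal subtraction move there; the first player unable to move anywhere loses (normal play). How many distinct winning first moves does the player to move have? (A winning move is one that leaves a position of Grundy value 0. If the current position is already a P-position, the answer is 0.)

All piles use S = {3, 4, 5, 6, 9}:
n :  0  1  2  3  4  5  6  7  8  9 10 11 12 13 14 15 16 17 18 19 20 21 22 23 24 25 26
G :  0  0  0  1  1  1  2  2  2  3  3  3  0  0  0  1  1  1  2  2  2  3  3  3  0  0  0
Pile A: G(15) = 1.
Pile B: G(26) = 0.
Combined Grundy value = 1 ⊕ 0 = 1.
A winning move leaves total XOR = 0, i.e. changes one component's Grundy value g to g ⊕ X where X is the current total.
Pile A: need g' = 1⊕1 = 0. Options: 15−3→G=0, 15−4→G=3, 15−5→G=3, 15−6→G=3, 15−9→G=2. Hits: 1.
Pile B: need g' = 0⊕1 = 1. Options: 26−3→G=3, 26−4→G=3, 26−5→G=3, 26−6→G=2, 26−9→G=1. Hits: 1.

2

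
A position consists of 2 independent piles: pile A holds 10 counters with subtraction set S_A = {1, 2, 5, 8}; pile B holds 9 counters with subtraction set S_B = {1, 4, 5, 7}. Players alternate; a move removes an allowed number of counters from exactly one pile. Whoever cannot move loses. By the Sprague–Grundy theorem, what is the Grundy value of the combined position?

0

Pile A, S = {1, 2, 5, 8}:
n :  0  1  2  3  4  5  6  7  8  9 10
G :  0  1  2  0  1  2  0  1  2  0  1
G_A(10) = 1.
Pile B, S = {1, 4, 5, 7}:
G(0) = 0
G(1) = mex{0} = 1
G(2) = mex{1} = 0
G(3) = mex{0} = 1
G(4) = mex{1,0} = 2
G(5) = mex{2,1,0} = 3
G(6) = mex{3,0,1} = 2
G(7) = mex{2,1,0,0} = 3
G(8) = mex{3,2,1,1} = 0
G(9) = mex{0,3,2,0} = 1
G_B(9) = 1.
Combined Grundy value = 1 ⊕ 1 = 0.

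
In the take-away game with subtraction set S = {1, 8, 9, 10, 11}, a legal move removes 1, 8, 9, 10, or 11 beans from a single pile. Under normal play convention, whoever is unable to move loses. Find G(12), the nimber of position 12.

G(0) = 0
G(1) = mex{0} = 1
G(2) = mex{1} = 0
G(3) = mex{0} = 1
G(4) = mex{1} = 0
G(5) = mex{0} = 1
G(6) = mex{1} = 0
G(7) = mex{0} = 1
G(8) = mex{1,0} = 2
G(9) = mex{2,1,0} = 3
G(10) = mex{3,0,1,0} = 2
G(11) = mex{2,1,0,1,0} = 3
G(12) = mex{3,0,1,0,1} = 2

2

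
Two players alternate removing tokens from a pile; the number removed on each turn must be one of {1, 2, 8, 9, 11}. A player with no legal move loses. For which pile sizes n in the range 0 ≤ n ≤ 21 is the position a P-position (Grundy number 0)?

n :  0  1  2  3  4  5  6  7  8  9 10 11 12 13 14 15 16 17 18 19 20 21
G :  0  1  2  0  1  2  0  1  2  3  0  1  2  0  1  2  0  1  2  3  0  1
P-positions are exactly the n with G(n) = 0.

0, 3, 6, 10, 13, 16, 20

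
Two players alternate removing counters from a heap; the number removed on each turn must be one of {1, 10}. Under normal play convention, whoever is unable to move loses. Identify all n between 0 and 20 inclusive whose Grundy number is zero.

0, 2, 4, 6, 8, 11, 13, 15, 17, 19

n :  0  1  2  3  4  5  6  7  8  9 10 11 12 13 14 15 16 17 18 19 20
G :  0  1  0  1  0  1  0  1  0  1  2  0  1  0  1  0  1  0  1  0  1
P-positions are exactly the n with G(n) = 0.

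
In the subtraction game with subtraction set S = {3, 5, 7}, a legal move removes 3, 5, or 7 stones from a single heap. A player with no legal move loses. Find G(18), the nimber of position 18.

2

n :  0  1  2  3  4  5  6  7  8  9 10 11 12 13 14 15 16 17 18
G :  0  0  0  1  1  1  2  2  2  3  0  0  0  1  1  1  2  2  2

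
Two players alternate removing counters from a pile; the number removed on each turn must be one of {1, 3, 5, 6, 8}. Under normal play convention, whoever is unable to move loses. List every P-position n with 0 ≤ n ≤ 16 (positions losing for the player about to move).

0, 2, 4, 11, 13, 15

n :  0  1  2  3  4  5  6  7  8  9 10 11 12 13 14 15 16
G :  0  1  0  1  0  1  2  3  2  3  2  0  1  0  1  0  1
P-positions are exactly the n with G(n) = 0.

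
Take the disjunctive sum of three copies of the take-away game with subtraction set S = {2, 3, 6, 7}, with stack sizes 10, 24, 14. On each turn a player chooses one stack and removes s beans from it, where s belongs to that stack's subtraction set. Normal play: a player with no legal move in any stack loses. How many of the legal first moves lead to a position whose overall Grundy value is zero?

1

All stacks use S = {2, 3, 6, 7}:
G(0) = 0
G(1) = mex{} = 0
G(2) = mex{0} = 1
G(3) = mex{0,0} = 1
G(4) = mex{1,0} = 2
G(5) = mex{1,1} = 0
G(6) = mex{2,1,0} = 3
G(7) = mex{0,2,0,0} = 1
G(8) = mex{3,0,1,0} = 2
G(9) = mex{1,3,1,1} = 0
G(10) = mex{2,1,2,1} = 0
G(11) = mex{0,2,0,2} = 1
G(12) = mex{0,0,3,0} = 1
G(13) = mex{1,0,1,3} = 2
G(14) = mex{1,1,2,1} = 0
G(15) = mex{2,1,0,2} = 3
G(16) = mex{0,2,0,0} = 1
G(17) = mex{3,0,1,0} = 2
G(18) = mex{1,3,1,1} = 0
G(19) = mex{2,1,2,1} = 0
G(20) = mex{0,2,0,2} = 1
G(21) = mex{0,0,3,0} = 1
G(22) = mex{1,0,1,3} = 2
G(23) = mex{1,1,2,1} = 0
G(24) = mex{2,1,0,2} = 3
Stack A: G(10) = 0.
Stack B: G(24) = 3.
Stack C: G(14) = 0.
Combined Grundy value = 0 ⊕ 3 ⊕ 0 = 3.
A winning move leaves total XOR = 0, i.e. changes one component's Grundy value g to g ⊕ X where X is the current total.
Stack A: need g' = 0⊕3 = 3. Options: 10−2→G=2, 10−3→G=1, 10−6→G=2, 10−7→G=1. Hits: 0.
Stack B: need g' = 3⊕3 = 0. Options: 24−2→G=2, 24−3→G=1, 24−6→G=0, 24−7→G=2. Hits: 1.
Stack C: need g' = 0⊕3 = 3. Options: 14−2→G=1, 14−3→G=1, 14−6→G=2, 14−7→G=1. Hits: 0.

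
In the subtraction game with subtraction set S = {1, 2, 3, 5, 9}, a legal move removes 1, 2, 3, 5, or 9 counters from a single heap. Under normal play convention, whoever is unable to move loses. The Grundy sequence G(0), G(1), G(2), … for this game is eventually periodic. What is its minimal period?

n :  0  1  2  3  4  5  6  7  8  9 10 11 12 13 14
G :  0  1  2  3  0  1  2  3  0  1  2  3  0  1  2
G(n+4) = G(n) holds for n = 0,…,8 (a full window of length max(S) = 9), so the sequence is purely periodic with period 4.

4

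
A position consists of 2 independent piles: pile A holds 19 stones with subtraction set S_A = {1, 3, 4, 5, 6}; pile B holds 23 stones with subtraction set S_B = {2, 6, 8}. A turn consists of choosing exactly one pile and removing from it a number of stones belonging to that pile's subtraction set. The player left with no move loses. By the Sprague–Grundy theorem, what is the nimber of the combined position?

3

Pile A, S = {1, 3, 4, 5, 6}:
n :  0  1  2  3  4  5  6  7  8  9 10 11 12 13 14 15 16 17 18 19
G :  0  1  0  1  2  3  2  3  4  0  1  0  1  2  3  2  3  4  0  1
G_A(19) = 1.
Pile B, S = {2, 6, 8}:
G(0) = 0
G(1) = mex{} = 0
G(2) = mex{0} = 1
G(3) = mex{0} = 1
G(4) = mex{1} = 0
G(5) = mex{1} = 0
G(6) = mex{0,0} = 1
G(7) = mex{0,0} = 1
G(8) = mex{1,1,0} = 2
G(9) = mex{1,1,0} = 2
G(10) = mex{2,0,1} = 3
G(11) = mex{2,0,1} = 3
G(12) = mex{3,1,0} = 2
G(13) = mex{3,1,0} = 2
G(14) = mex{2,2,1} = 0
G(15) = mex{2,2,1} = 0
G(16) = mex{0,3,2} = 1
G(17) = mex{0,3,2} = 1
G(18) = mex{1,2,3} = 0
G(19) = mex{1,2,3} = 0
G(20) = mex{0,0,2} = 1
G(21) = mex{0,0,2} = 1
G(22) = mex{1,1,0} = 2
G(23) = mex{1,1,0} = 2
G_B(23) = 2.
Combined Grundy value = 1 ⊕ 2 = 3.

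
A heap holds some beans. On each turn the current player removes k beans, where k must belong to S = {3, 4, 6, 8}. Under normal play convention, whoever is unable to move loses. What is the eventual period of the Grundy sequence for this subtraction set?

n :  0  1  2  3  4  5  6  7  8  9 10 11 12 13 14 15 16 17 18 19 20 21 22 23
G :  0  0  0  1  1  1  2  2  2  3  3  0  0  0  1  1  1  2  2  2  3  3  0  0
G(n+11) = G(n) holds for n = 0,…,7 (a full window of length max(S) = 8), so the sequence is purely periodic with period 11.

11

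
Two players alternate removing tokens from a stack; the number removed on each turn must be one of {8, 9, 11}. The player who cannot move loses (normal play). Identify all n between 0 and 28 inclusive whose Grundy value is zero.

n :  0  1  2  3  4  5  6  7  8  9 10 11 12 13 14 15 16 17 18 19 20 21 22 23 24 25 26 27 28
G :  0  0  0  0  0  0  0  0  1  1  1  1  1  1  1  1  2  2  2  0  0  0  0  0  0  0  0  1  1
P-positions are exactly the n with G(n) = 0.

0, 1, 2, 3, 4, 5, 6, 7, 19, 20, 21, 22, 23, 24, 25, 26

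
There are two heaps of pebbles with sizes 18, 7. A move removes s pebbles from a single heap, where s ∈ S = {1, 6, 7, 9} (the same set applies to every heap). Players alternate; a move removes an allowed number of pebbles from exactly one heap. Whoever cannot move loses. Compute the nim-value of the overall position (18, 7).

1

All heaps use S = {1, 6, 7, 9}:
G(0) = 0
G(1) = mex{0} = 1
G(2) = mex{1} = 0
G(3) = mex{0} = 1
G(4) = mex{1} = 0
G(5) = mex{0} = 1
G(6) = mex{1,0} = 2
G(7) = mex{2,1,0} = 3
G(8) = mex{3,0,1} = 2
G(9) = mex{2,1,0,0} = 3
G(10) = mex{3,0,1,1} = 2
G(11) = mex{2,1,0,0} = 3
G(12) = mex{3,2,1,1} = 0
G(13) = mex{0,3,2,0} = 1
G(14) = mex{1,2,3,1} = 0
G(15) = mex{0,3,2,2} = 1
G(16) = mex{1,2,3,3} = 0
G(17) = mex{0,3,2,2} = 1
G(18) = mex{1,0,3,3} = 2
Heap A: G(18) = 2.
Heap B: G(7) = 3.
Combined Grundy value = 2 ⊕ 3 = 1.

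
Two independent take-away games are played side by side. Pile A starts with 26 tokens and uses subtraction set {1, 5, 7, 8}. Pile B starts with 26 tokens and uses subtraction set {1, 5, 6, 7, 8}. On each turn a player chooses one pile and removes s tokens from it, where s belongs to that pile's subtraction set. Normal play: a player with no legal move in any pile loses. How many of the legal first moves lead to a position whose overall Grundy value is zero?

3

Pile A, S = {1, 5, 7, 8}:
G(0) = 0
G(1) = mex{0} = 1
G(2) = mex{1} = 0
G(3) = mex{0} = 1
G(4) = mex{1} = 0
G(5) = mex{0,0} = 1
G(6) = mex{1,1} = 0
G(7) = mex{0,0,0} = 1
G(8) = mex{1,1,1,0} = 2
G(9) = mex{2,0,0,1} = 3
G(10) = mex{3,1,1,0} = 2
G(11) = mex{2,0,0,1} = 3
G(12) = mex{3,1,1,0} = 2
G(13) = mex{2,2,0,1} = 3
G(14) = mex{3,3,1,0} = 2
G(15) = mex{2,2,2,1} = 0
G(16) = mex{0,3,3,2} = 1
G(17) = mex{1,2,2,3} = 0
G(18) = mex{0,3,3,2} = 1
G(19) = mex{1,2,2,3} = 0
G(20) = mex{0,0,3,2} = 1
G(21) = mex{1,1,2,3} = 0
G(22) = mex{0,0,0,2} = 1
G(23) = mex{1,1,1,0} = 2
G(24) = mex{2,0,0,1} = 3
G(25) = mex{3,1,1,0} = 2
G(26) = mex{2,0,0,1} = 3
G_A(26) = 3.
Pile B, S = {1, 5, 6, 7, 8}:
n :  0  1  2  3  4  5  6  7  8  9 10 11 12 13 14 15 16 17 18 19 20 21 22 23 24 25 26
G :  0  1  0  1  0  1  2  3  2  3  2  3  4  0  1  0  1  0  1  2  3  2  3  2  3  4  0
G_B(26) = 0.
Combined Grundy value = 3 ⊕ 0 = 3.
A winning move leaves total XOR = 0, i.e. changes one component's Grundy value g to g ⊕ X where X is the current total.
Pile A: need g' = 3⊕3 = 0. Options: 26−1→G=2, 26−5→G=0, 26−7→G=0, 26−8→G=1. Hits: 2.
Pile B: need g' = 0⊕3 = 3. Options: 26−1→G=4, 26−5→G=2, 26−6→G=3, 26−7→G=2, 26−8→G=1. Hits: 1.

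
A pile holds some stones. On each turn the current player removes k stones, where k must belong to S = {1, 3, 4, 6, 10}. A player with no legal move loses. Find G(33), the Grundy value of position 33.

3

n :  0  1  2  3  4  5  6  7  8  9 10 11 12 13 14 15 16 17 18 19 20 21 22 23 24 25 26 27 28 29 30 31 32 33
G :  0  1  0  1  2  3  2  0  1  0  1  2  3  2  0  1  0  1  2  3  2  0  1  0  1  2  3  2  0  1  0  1  2  3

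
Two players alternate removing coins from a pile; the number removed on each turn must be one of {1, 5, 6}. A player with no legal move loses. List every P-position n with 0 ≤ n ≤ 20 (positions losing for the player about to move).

0, 2, 4, 11, 13, 15

n :  0  1  2  3  4  5  6  7  8  9 10 11 12 13 14 15 16 17 18 19 20
G :  0  1  0  1  0  1  2  3  2  3  2  0  1  0  1  0  1  2  3  2  3
P-positions are exactly the n with G(n) = 0.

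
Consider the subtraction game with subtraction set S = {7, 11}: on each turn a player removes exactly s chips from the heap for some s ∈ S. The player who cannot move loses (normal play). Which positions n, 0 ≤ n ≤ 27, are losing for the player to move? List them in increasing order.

0, 1, 2, 3, 4, 5, 6, 18, 19, 20, 21, 22, 23, 24

G(0) = 0
G(1) = mex{} = 0
G(2) = mex{} = 0
G(3) = mex{} = 0
G(4) = mex{} = 0
G(5) = mex{} = 0
G(6) = mex{} = 0
G(7) = mex{0} = 1
G(8) = mex{0} = 1
G(9) = mex{0} = 1
G(10) = mex{0} = 1
G(11) = mex{0,0} = 1
G(12) = mex{0,0} = 1
G(13) = mex{0,0} = 1
G(14) = mex{1,0} = 2
G(15) = mex{1,0} = 2
G(16) = mex{1,0} = 2
G(17) = mex{1,0} = 2
G(18) = mex{1,1} = 0
G(19) = mex{1,1} = 0
G(20) = mex{1,1} = 0
G(21) = mex{2,1} = 0
G(22) = mex{2,1} = 0
G(23) = mex{2,1} = 0
G(24) = mex{2,1} = 0
G(25) = mex{0,2} = 1
G(26) = mex{0,2} = 1
G(27) = mex{0,2} = 1
P-positions are exactly the n with G(n) = 0.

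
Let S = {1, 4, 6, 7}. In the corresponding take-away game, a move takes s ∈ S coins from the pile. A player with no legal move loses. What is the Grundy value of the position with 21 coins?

n :  0  1  2  3  4  5  6  7  8  9 10 11 12 13 14 15 16 17 18 19 20 21
G :  0  1  0  1  2  0  1  2  3  2  0  1  2  0  1  0  1  2  0  1  2  3

3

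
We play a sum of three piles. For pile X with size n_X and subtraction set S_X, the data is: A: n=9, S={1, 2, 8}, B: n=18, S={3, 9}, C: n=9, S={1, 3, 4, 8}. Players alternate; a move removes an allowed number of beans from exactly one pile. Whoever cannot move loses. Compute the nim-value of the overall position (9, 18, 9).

Pile A, S = {1, 2, 8}:
n : 0 1 2 3 4 5 6 7 8 9
G : 0 1 2 0 1 2 0 1 2 0
G_A(9) = 0.
Pile B, S = {3, 9}:
n :  0  1  2  3  4  5  6  7  8  9 10 11 12 13 14 15 16 17 18
G :  0  0  0  1  1  1  0  0  0  1  1  1  0  0  0  1  1  1  0
G_B(18) = 0.
Pile C, S = {1, 3, 4, 8}:
G(0) = 0
G(1) = mex{0} = 1
G(2) = mex{1} = 0
G(3) = mex{0,0} = 1
G(4) = mex{1,1,0} = 2
G(5) = mex{2,0,1} = 3
G(6) = mex{3,1,0} = 2
G(7) = mex{2,2,1} = 0
G(8) = mex{0,3,2,0} = 1
G(9) = mex{1,2,3,1} = 0
G_C(9) = 0.
Combined Grundy value = 0 ⊕ 0 ⊕ 0 = 0.

0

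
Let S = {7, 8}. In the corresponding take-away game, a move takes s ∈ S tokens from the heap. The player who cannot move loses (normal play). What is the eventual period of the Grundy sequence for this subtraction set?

G(0) = 0
G(1) = mex{} = 0
G(2) = mex{} = 0
G(3) = mex{} = 0
G(4) = mex{} = 0
G(5) = mex{} = 0
G(6) = mex{} = 0
G(7) = mex{0} = 1
G(8) = mex{0,0} = 1
G(9) = mex{0,0} = 1
G(10) = mex{0,0} = 1
G(11) = mex{0,0} = 1
G(12) = mex{0,0} = 1
G(13) = mex{0,0} = 1
G(14) = mex{1,0} = 2
G(15) = mex{1,1} = 0
G(16) = mex{1,1} = 0
G(17) = mex{1,1} = 0
G(18) = mex{1,1} = 0
G(19) = mex{1,1} = 0
G(20) = mex{1,1} = 0
G(21) = mex{2,1} = 0
G(22) = mex{0,2} = 1
G(23) = mex{0,0} = 1
G(24) = mex{0,0} = 1
G(25) = mex{0,0} = 1
G(26) = mex{0,0} = 1
G(27) = mex{0,0} = 1
G(28) = mex{0,0} = 1
G(29) = mex{1,0} = 2
G(30) = mex{1,1} = 0
G(31) = mex{1,1} = 0
G(n+15) = G(n) holds for n = 0,…,7 (a full window of length max(S) = 8), so the sequence is purely periodic with period 15.

15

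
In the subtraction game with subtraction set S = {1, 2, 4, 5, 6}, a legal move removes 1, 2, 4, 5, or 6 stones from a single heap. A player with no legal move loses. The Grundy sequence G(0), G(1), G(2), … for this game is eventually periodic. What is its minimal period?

n :  0  1  2  3  4  5  6  7  8  9 10 11 12 13 14 15 16 17 18 19 20 21
G :  0  1  2  0  1  2  3  4  5  3  0  1  2  0  1  2  3  4  5  3  0  1
G(n+10) = G(n) holds for n = 0,…,5 (a full window of length max(S) = 6), so the sequence is purely periodic with period 10.

10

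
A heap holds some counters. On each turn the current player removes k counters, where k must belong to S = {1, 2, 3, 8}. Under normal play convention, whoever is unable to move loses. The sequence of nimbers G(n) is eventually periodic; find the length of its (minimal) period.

9

n :  0  1  2  3  4  5  6  7  8  9 10 11 12 13 14 15 16 17 18 19
G :  0  1  2  3  0  1  2  3  4  0  1  2  3  0  1  2  3  4  0  1
G(n+9) = G(n) holds for n = 0,…,7 (a full window of length max(S) = 8), so the sequence is purely periodic with period 9.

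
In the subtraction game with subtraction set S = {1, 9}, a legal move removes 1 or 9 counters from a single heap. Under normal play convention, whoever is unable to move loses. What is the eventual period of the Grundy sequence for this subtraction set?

2

G(0) = 0
G(1) = mex{0} = 1
G(2) = mex{1} = 0
G(3) = mex{0} = 1
G(4) = mex{1} = 0
G(5) = mex{0} = 1
G(6) = mex{1} = 0
G(7) = mex{0} = 1
G(8) = mex{1} = 0
G(9) = mex{0,0} = 1
G(10) = mex{1,1} = 0
G(11) = mex{0,0} = 1
G(12) = mex{1,1} = 0
G(13) = mex{0,0} = 1
G(14) = mex{1,1} = 0
G(n+2) = G(n) holds for n = 0,…,8 (a full window of length max(S) = 9), so the sequence is purely periodic with period 2.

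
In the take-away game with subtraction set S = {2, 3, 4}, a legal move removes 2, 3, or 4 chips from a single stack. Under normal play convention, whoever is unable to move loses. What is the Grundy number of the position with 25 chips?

G(0) = 0
G(1) = mex{} = 0
G(2) = mex{0} = 1
G(3) = mex{0,0} = 1
G(4) = mex{1,0,0} = 2
G(5) = mex{1,1,0} = 2
G(6) = mex{2,1,1} = 0
G(7) = mex{2,2,1} = 0
G(8) = mex{0,2,2} = 1
G(9) = mex{0,0,2} = 1
G(10) = mex{1,0,0} = 2
G(11) = mex{1,1,0} = 2
G(12) = mex{2,1,1} = 0
G(13) = mex{2,2,1} = 0
G(14) = mex{0,2,2} = 1
G(15) = mex{0,0,2} = 1
G(16) = mex{1,0,0} = 2
G(17) = mex{1,1,0} = 2
G(18) = mex{2,1,1} = 0
G(19) = mex{2,2,1} = 0
G(20) = mex{0,2,2} = 1
G(21) = mex{0,0,2} = 1
G(22) = mex{1,0,0} = 2
G(23) = mex{1,1,0} = 2
G(24) = mex{2,1,1} = 0
G(25) = mex{2,2,1} = 0

0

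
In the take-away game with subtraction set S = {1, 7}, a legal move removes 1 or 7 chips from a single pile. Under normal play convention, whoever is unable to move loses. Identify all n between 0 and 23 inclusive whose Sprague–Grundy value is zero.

n :  0  1  2  3  4  5  6  7  8  9 10 11 12 13 14 15 16 17 18 19 20 21 22 23
G :  0  1  0  1  0  1  0  1  0  1  0  1  0  1  0  1  0  1  0  1  0  1  0  1
P-positions are exactly the n with G(n) = 0.

0, 2, 4, 6, 8, 10, 12, 14, 16, 18, 20, 22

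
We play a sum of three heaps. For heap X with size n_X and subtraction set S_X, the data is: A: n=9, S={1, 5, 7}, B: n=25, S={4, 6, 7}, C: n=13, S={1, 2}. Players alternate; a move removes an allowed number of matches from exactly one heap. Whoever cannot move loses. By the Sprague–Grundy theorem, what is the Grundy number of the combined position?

Heap A, S = {1, 5, 7}:
G(0) = 0
G(1) = mex{0} = 1
G(2) = mex{1} = 0
G(3) = mex{0} = 1
G(4) = mex{1} = 0
G(5) = mex{0,0} = 1
G(6) = mex{1,1} = 0
G(7) = mex{0,0,0} = 1
G(8) = mex{1,1,1} = 0
G(9) = mex{0,0,0} = 1
G_A(9) = 1.
Heap B, S = {4, 6, 7}:
n :  0  1  2  3  4  5  6  7  8  9 10 11 12 13 14 15 16 17 18 19 20 21 22 23 24 25
G :  0  0  0  0  1  1  1  1  2  2  2  0  0  0  0  1  1  1  1  2  2  2  0  0  0  0
G_B(25) = 0.
Heap C, S = {1, 2}:
n :  0  1  2  3  4  5  6  7  8  9 10 11 12 13
G :  0  1  2  0  1  2  0  1  2  0  1  2  0  1
G_C(13) = 1.
Combined Grundy value = 1 ⊕ 0 ⊕ 1 = 0.

0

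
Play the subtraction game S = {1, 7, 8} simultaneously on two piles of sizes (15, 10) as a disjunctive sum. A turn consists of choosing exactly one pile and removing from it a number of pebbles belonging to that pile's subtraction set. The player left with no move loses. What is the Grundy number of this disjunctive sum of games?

All piles use S = {1, 7, 8}:
G(0) = 0
G(1) = mex{0} = 1
G(2) = mex{1} = 0
G(3) = mex{0} = 1
G(4) = mex{1} = 0
G(5) = mex{0} = 1
G(6) = mex{1} = 0
G(7) = mex{0,0} = 1
G(8) = mex{1,1,0} = 2
G(9) = mex{2,0,1} = 3
G(10) = mex{3,1,0} = 2
G(11) = mex{2,0,1} = 3
G(12) = mex{3,1,0} = 2
G(13) = mex{2,0,1} = 3
G(14) = mex{3,1,0} = 2
G(15) = mex{2,2,1} = 0
Pile A: G(15) = 0.
Pile B: G(10) = 2.
Combined Grundy value = 0 ⊕ 2 = 2.

2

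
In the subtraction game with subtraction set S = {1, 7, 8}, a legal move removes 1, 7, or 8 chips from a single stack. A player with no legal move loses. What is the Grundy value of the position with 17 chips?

0

G(0) = 0
G(1) = mex{0} = 1
G(2) = mex{1} = 0
G(3) = mex{0} = 1
G(4) = mex{1} = 0
G(5) = mex{0} = 1
G(6) = mex{1} = 0
G(7) = mex{0,0} = 1
G(8) = mex{1,1,0} = 2
G(9) = mex{2,0,1} = 3
G(10) = mex{3,1,0} = 2
G(11) = mex{2,0,1} = 3
G(12) = mex{3,1,0} = 2
G(13) = mex{2,0,1} = 3
G(14) = mex{3,1,0} = 2
G(15) = mex{2,2,1} = 0
G(16) = mex{0,3,2} = 1
G(17) = mex{1,2,3} = 0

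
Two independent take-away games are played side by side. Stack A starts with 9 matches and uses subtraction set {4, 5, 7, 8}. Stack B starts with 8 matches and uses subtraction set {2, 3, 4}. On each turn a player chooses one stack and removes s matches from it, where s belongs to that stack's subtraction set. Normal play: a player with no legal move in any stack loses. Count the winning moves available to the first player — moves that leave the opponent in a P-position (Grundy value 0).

4

Stack A, S = {4, 5, 7, 8}:
n : 0 1 2 3 4 5 6 7 8 9
G : 0 0 0 0 1 1 1 1 2 2
G_A(9) = 2.
Stack B, S = {2, 3, 4}:
G(0) = 0
G(1) = mex{} = 0
G(2) = mex{0} = 1
G(3) = mex{0,0} = 1
G(4) = mex{1,0,0} = 2
G(5) = mex{1,1,0} = 2
G(6) = mex{2,1,1} = 0
G(7) = mex{2,2,1} = 0
G(8) = mex{0,2,2} = 1
G_B(8) = 1.
Combined Grundy value = 2 ⊕ 1 = 3.
A winning move leaves total XOR = 0, i.e. changes one component's Grundy value g to g ⊕ X where X is the current total.
Stack A: need g' = 2⊕3 = 1. Options: 9−4→G=1, 9−5→G=1, 9−7→G=0, 9−8→G=0. Hits: 2.
Stack B: need g' = 1⊕3 = 2. Options: 8−2→G=0, 8−3→G=2, 8−4→G=2. Hits: 2.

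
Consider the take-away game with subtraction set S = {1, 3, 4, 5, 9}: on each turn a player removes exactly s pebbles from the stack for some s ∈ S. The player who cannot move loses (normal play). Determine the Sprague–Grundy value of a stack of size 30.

n :  0  1  2  3  4  5  6  7  8  9 10 11 12 13 14 15 16 17 18 19 20 21 22 23 24 25 26 27 28 29 30
G :  0  1  0  1  2  3  2  3  0  1  0  1  2  3  2  3  0  1  0  1  2  3  2  3  0  1  0  1  2  3  2

2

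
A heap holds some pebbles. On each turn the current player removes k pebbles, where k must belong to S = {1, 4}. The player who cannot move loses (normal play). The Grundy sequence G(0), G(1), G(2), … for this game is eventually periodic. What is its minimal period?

n :  0  1  2  3  4  5  6  7  8  9 10 11 12 13 14
G :  0  1  0  1  2  0  1  0  1  2  0  1  0  1  2
G(n+5) = G(n) holds for n = 0,…,3 (a full window of length max(S) = 4), so the sequence is purely periodic with period 5.

5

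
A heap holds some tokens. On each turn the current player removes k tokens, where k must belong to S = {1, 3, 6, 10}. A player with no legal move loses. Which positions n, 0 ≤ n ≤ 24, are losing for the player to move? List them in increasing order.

G(0) = 0
G(1) = mex{0} = 1
G(2) = mex{1} = 0
G(3) = mex{0,0} = 1
G(4) = mex{1,1} = 0
G(5) = mex{0,0} = 1
G(6) = mex{1,1,0} = 2
G(7) = mex{2,0,1} = 3
G(8) = mex{3,1,0} = 2
G(9) = mex{2,2,1} = 0
G(10) = mex{0,3,0,0} = 1
G(11) = mex{1,2,1,1} = 0
G(12) = mex{0,0,2,0} = 1
G(13) = mex{1,1,3,1} = 0
G(14) = mex{0,0,2,0} = 1
G(15) = mex{1,1,0,1} = 2
G(16) = mex{2,0,1,2} = 3
G(17) = mex{3,1,0,3} = 2
G(18) = mex{2,2,1,2} = 0
G(19) = mex{0,3,0,0} = 1
G(20) = mex{1,2,1,1} = 0
G(21) = mex{0,0,2,0} = 1
G(22) = mex{1,1,3,1} = 0
G(23) = mex{0,0,2,0} = 1
G(24) = mex{1,1,0,1} = 2
P-positions are exactly the n with G(n) = 0.

0, 2, 4, 9, 11, 13, 18, 20, 22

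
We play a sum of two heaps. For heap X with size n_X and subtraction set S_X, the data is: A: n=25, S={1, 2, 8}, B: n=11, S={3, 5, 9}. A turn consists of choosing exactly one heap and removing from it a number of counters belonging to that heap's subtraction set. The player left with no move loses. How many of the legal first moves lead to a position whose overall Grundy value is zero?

0

Heap A, S = {1, 2, 8}:
n :  0  1  2  3  4  5  6  7  8  9 10 11 12 13 14 15 16 17 18 19 20 21 22 23 24 25
G :  0  1  2  0  1  2  0  1  2  0  1  2  0  1  2  0  1  2  0  1  2  0  1  2  0  1
G_A(25) = 1.
Heap B, S = {3, 5, 9}:
G(0) = 0
G(1) = mex{} = 0
G(2) = mex{} = 0
G(3) = mex{0} = 1
G(4) = mex{0} = 1
G(5) = mex{0,0} = 1
G(6) = mex{1,0} = 2
G(7) = mex{1,0} = 2
G(8) = mex{1,1} = 0
G(9) = mex{2,1,0} = 3
G(10) = mex{2,1,0} = 3
G(11) = mex{0,2,0} = 1
G_B(11) = 1.
Combined Grundy value = 1 ⊕ 1 = 0.
A winning move leaves total XOR = 0, i.e. changes one component's Grundy value g to g ⊕ X where X is the current total.
Heap A: target g' = 1⊕0 = 1, but every legal move changes the Grundy value (mex property), so 0 moves.
Heap B: target g' = 1⊕0 = 1, but every legal move changes the Grundy value (mex property), so 0 moves.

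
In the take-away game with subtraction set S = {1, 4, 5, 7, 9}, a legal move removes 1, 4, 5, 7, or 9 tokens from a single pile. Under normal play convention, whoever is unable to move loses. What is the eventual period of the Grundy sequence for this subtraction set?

8

G(0) = 0
G(1) = mex{0} = 1
G(2) = mex{1} = 0
G(3) = mex{0} = 1
G(4) = mex{1,0} = 2
G(5) = mex{2,1,0} = 3
G(6) = mex{3,0,1} = 2
G(7) = mex{2,1,0,0} = 3
G(8) = mex{3,2,1,1} = 0
G(9) = mex{0,3,2,0,0} = 1
G(10) = mex{1,2,3,1,1} = 0
G(11) = mex{0,3,2,2,0} = 1
G(12) = mex{1,0,3,3,1} = 2
G(13) = mex{2,1,0,2,2} = 3
G(14) = mex{3,0,1,3,3} = 2
G(15) = mex{2,1,0,0,2} = 3
G(16) = mex{3,2,1,1,3} = 0
G(17) = mex{0,3,2,0,0} = 1
G(18) = mex{1,2,3,1,1} = 0
G(n+8) = G(n) holds for n = 0,…,8 (a full window of length max(S) = 9), so the sequence is purely periodic with period 8.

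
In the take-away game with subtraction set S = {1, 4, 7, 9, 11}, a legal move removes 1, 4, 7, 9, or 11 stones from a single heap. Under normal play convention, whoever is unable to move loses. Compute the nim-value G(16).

4

n :  0  1  2  3  4  5  6  7  8  9 10 11 12 13 14 15 16
G :  0  1  0  1  2  0  1  2  0  1  0  1  2  3  4  3  4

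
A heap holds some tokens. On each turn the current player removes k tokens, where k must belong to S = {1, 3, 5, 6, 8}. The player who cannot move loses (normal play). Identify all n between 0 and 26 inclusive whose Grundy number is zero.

n :  0  1  2  3  4  5  6  7  8  9 10 11 12 13 14 15 16 17 18 19 20 21 22 23 24 25 26
G :  0  1  0  1  0  1  2  3  2  3  2  0  1  0  1  0  1  2  3  2  3  2  0  1  0  1  0
P-positions are exactly the n with G(n) = 0.

0, 2, 4, 11, 13, 15, 22, 24, 26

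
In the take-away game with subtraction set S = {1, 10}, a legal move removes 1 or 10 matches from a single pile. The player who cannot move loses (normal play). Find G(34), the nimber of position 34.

n :  0  1  2  3  4  5  6  7  8  9 10 11 12 13 14 15 16 17 18 19 20 21 22 23 24 25 26 27 28 29 30 31 32 33 34
G :  0  1  0  1  0  1  0  1  0  1  2  0  1  0  1  0  1  0  1  0  1  2  0  1  0  1  0  1  0  1  0  1  2  0  1

1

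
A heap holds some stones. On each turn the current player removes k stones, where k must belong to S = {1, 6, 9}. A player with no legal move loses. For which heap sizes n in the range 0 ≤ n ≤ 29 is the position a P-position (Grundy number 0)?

0, 2, 4, 7, 12, 14, 17, 19, 22, 24, 27, 29

n :  0  1  2  3  4  5  6  7  8  9 10 11 12 13 14 15 16 17 18 19 20 21 22 23 24 25 26 27 28 29
G :  0  1  0  1  0  1  2  0  1  2  3  2  0  1  0  1  2  0  1  0  1  2  0  1  0  1  2  0  1  0
P-positions are exactly the n with G(n) = 0.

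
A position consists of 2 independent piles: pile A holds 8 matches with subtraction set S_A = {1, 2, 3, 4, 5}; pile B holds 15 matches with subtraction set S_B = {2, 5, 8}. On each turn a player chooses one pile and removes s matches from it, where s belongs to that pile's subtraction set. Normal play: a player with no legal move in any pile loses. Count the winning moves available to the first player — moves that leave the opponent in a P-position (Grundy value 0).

Pile A, S = {1, 2, 3, 4, 5}:
n : 0 1 2 3 4 5 6 7 8
G : 0 1 2 3 4 5 0 1 2
G_A(8) = 2.
Pile B, S = {2, 5, 8}:
G(0) = 0
G(1) = mex{} = 0
G(2) = mex{0} = 1
G(3) = mex{0} = 1
G(4) = mex{1} = 0
G(5) = mex{1,0} = 2
G(6) = mex{0,0} = 1
G(7) = mex{2,1} = 0
G(8) = mex{1,1,0} = 2
G(9) = mex{0,0,0} = 1
G(10) = mex{2,2,1} = 0
G(11) = mex{1,1,1} = 0
G(12) = mex{0,0,0} = 1
G(13) = mex{0,2,2} = 1
G(14) = mex{1,1,1} = 0
G(15) = mex{1,0,0} = 2
G_B(15) = 2.
Combined Grundy value = 2 ⊕ 2 = 0.
A winning move leaves total XOR = 0, i.e. changes one component's Grundy value g to g ⊕ X where X is the current total.
Pile A: target g' = 2⊕0 = 2, but every legal move changes the Grundy value (mex property), so 0 moves.
Pile B: target g' = 2⊕0 = 2, but every legal move changes the Grundy value (mex property), so 0 moves.

0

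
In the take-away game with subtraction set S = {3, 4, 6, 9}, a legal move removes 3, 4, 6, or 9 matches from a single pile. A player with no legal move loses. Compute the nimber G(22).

n :  0  1  2  3  4  5  6  7  8  9 10 11 12 13 14 15 16 17 18 19 20 21 22
G :  0  0  0  1  1  1  2  2  2  3  3  3  0  0  0  1  1  1  2  2  2  3  3

3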